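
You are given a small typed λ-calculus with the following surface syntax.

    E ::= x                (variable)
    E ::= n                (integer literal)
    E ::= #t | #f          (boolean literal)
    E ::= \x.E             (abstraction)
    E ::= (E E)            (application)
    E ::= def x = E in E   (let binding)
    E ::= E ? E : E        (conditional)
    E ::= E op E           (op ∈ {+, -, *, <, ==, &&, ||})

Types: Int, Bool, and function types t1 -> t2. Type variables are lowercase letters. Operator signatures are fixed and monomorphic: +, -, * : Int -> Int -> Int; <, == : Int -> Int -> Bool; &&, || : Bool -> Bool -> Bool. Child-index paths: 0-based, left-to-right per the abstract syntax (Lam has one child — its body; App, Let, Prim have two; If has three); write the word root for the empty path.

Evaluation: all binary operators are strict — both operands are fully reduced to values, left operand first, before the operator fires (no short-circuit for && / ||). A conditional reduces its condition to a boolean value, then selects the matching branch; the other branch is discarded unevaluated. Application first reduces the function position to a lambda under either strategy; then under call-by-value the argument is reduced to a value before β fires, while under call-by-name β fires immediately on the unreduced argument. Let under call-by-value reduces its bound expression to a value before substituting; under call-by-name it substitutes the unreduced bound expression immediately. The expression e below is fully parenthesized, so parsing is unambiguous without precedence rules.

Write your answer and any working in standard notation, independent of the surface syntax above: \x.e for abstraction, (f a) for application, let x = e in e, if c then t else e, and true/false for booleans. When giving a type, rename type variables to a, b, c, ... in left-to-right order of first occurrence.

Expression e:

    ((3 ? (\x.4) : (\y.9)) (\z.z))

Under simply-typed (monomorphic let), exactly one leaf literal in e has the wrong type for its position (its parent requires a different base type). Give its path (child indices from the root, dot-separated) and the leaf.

Answer: 0.0 : 3

Working:
  unify Int ~ Bool
  FAIL: mismatch Int ~ Bool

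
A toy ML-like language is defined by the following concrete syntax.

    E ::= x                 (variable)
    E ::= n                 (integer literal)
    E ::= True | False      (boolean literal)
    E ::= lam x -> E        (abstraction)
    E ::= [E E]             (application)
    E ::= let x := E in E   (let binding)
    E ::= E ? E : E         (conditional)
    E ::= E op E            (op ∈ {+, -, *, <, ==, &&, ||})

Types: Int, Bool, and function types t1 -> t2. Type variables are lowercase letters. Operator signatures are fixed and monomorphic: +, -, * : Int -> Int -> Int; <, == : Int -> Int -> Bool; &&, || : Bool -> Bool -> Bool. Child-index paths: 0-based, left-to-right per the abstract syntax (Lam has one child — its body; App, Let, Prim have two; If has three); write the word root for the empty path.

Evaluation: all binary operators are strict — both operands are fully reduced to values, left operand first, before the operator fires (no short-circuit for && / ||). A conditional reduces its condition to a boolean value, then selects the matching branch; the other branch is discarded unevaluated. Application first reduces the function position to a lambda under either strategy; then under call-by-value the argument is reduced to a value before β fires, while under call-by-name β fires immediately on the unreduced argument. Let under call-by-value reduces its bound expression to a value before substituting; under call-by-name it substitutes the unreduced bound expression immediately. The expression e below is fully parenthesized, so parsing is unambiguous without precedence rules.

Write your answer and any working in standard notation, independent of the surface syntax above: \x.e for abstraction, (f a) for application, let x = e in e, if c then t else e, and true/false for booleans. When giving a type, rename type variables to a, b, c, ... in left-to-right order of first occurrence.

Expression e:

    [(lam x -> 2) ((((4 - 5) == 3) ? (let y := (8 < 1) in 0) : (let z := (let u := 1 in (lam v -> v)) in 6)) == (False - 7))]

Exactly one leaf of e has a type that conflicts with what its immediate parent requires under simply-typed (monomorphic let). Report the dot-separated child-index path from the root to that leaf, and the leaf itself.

Answer: 1.1.0 : false

Derivation:
\x._ : a -> Int
  unify Int ~ Int
  unify Int ~ Int
  unify Int ~ Int
  unify Int ~ Int
  unify Bool ~ Bool
  unify Int ~ Int
  unify Int ~ Int
let y : Bool
let u : Int
v : b
\v._ : b -> b
let z : b -> b
  unify Int ~ Int
  unify Int ~ Int
  unify Bool ~ Int
  FAIL: mismatch Bool ~ Int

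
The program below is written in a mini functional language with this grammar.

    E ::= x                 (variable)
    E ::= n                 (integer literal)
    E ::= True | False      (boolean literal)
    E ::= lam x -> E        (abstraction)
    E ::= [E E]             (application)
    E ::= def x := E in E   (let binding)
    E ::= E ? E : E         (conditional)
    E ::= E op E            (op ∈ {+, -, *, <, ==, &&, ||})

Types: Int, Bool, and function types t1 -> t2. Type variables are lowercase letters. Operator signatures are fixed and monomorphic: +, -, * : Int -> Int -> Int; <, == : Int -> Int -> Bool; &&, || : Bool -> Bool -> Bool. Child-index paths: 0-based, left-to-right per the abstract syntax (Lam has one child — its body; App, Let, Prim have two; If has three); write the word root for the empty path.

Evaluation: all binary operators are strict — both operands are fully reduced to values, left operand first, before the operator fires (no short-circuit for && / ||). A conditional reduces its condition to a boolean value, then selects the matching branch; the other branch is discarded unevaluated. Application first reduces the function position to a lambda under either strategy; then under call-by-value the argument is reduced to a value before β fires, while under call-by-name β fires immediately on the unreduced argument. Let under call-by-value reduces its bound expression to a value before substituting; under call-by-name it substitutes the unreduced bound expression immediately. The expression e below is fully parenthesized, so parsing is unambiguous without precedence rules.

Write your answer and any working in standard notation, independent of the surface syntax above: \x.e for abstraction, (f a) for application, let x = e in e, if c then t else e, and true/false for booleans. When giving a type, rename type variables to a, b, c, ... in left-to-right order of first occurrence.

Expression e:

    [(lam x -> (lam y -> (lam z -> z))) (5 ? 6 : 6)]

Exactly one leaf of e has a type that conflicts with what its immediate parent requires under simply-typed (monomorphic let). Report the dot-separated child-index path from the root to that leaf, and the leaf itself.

Trace:
z : c
\z._ : c -> c
\y._ : b -> c -> c
\x._ : a -> b -> c -> c
  unify Int ~ Bool
  FAIL: mismatch Int ~ Bool

Answer: 1.0 : 5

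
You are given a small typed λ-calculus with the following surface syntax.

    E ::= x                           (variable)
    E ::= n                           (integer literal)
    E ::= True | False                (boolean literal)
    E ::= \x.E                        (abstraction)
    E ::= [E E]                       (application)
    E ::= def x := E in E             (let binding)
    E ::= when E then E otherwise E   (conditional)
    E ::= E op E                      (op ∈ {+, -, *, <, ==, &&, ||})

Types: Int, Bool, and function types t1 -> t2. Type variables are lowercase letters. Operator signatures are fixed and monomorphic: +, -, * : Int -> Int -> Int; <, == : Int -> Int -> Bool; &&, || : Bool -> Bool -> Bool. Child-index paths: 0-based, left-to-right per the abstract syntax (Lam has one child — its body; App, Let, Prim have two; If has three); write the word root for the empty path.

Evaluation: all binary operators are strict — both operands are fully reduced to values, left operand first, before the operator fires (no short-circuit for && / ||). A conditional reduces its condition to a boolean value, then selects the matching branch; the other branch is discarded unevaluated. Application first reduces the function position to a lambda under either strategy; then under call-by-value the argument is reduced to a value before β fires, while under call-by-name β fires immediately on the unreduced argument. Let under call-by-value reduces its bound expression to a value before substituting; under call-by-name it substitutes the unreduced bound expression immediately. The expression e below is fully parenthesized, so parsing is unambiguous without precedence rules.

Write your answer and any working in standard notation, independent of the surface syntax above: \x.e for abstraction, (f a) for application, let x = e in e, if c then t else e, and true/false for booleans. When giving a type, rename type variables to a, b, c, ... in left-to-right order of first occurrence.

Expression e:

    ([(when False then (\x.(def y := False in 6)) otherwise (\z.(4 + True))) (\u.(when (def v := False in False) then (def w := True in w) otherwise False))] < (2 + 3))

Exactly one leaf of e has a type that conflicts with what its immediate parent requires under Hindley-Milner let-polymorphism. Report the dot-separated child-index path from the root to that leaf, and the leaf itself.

Answer: 0.0.2.0.1 : true

Derivation:
  unify Bool ~ Bool
let y : Bool
\x._ : a -> Int
  unify Int ~ Int
  unify Bool ~ Int
  FAIL: mismatch Bool ~ Int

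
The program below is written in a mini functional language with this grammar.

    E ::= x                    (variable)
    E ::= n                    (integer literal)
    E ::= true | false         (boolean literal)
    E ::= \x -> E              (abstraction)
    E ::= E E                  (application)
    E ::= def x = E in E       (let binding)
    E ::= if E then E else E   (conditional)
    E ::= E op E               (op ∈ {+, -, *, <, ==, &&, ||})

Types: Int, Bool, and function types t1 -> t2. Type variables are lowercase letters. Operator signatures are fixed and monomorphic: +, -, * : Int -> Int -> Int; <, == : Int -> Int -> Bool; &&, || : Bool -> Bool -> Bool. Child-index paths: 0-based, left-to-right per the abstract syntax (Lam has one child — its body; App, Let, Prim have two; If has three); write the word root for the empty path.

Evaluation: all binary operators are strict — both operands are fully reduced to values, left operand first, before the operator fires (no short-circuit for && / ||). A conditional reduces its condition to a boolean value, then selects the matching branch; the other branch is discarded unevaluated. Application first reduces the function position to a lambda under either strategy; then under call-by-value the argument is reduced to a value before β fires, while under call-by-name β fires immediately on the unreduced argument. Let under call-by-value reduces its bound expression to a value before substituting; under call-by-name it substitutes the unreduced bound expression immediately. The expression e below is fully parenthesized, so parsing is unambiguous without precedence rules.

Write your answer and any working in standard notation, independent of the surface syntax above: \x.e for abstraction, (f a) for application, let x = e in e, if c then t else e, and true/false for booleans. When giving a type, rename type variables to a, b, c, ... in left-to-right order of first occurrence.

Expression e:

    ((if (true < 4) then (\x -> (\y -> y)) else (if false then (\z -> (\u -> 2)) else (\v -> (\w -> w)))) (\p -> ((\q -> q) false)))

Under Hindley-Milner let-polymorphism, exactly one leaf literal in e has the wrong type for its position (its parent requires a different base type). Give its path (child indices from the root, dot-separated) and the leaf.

Answer: 0.0.0 : true

Derivation:
  unify Bool ~ Int
  FAIL: mismatch Bool ~ Int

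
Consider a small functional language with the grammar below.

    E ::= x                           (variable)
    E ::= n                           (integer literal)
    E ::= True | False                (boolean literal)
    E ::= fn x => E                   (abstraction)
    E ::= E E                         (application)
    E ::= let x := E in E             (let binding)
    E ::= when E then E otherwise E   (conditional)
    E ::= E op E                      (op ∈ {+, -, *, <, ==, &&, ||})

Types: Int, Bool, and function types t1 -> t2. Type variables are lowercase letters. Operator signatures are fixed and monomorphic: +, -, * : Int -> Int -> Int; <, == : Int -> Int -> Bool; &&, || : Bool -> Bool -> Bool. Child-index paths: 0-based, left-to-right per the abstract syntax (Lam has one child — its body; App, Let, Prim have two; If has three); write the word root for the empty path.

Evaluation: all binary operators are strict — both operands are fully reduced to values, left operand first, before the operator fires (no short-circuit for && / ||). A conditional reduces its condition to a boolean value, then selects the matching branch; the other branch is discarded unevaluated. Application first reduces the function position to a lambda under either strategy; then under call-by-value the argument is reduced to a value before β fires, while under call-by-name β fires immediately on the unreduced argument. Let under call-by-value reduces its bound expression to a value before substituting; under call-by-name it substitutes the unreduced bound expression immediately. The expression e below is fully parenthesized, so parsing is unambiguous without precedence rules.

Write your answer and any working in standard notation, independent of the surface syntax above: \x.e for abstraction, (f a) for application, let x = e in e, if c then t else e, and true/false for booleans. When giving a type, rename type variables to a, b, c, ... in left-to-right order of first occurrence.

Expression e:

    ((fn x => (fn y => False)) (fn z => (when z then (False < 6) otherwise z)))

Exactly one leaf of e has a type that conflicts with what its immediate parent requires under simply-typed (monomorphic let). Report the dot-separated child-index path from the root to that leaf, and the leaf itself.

Derivation:
\y._ : b -> Bool
\x._ : a -> b -> Bool
z : c
  unify c ~ Bool
  unify Bool ~ Int
  FAIL: mismatch Bool ~ Int

Answer: 1.0.1.0 : false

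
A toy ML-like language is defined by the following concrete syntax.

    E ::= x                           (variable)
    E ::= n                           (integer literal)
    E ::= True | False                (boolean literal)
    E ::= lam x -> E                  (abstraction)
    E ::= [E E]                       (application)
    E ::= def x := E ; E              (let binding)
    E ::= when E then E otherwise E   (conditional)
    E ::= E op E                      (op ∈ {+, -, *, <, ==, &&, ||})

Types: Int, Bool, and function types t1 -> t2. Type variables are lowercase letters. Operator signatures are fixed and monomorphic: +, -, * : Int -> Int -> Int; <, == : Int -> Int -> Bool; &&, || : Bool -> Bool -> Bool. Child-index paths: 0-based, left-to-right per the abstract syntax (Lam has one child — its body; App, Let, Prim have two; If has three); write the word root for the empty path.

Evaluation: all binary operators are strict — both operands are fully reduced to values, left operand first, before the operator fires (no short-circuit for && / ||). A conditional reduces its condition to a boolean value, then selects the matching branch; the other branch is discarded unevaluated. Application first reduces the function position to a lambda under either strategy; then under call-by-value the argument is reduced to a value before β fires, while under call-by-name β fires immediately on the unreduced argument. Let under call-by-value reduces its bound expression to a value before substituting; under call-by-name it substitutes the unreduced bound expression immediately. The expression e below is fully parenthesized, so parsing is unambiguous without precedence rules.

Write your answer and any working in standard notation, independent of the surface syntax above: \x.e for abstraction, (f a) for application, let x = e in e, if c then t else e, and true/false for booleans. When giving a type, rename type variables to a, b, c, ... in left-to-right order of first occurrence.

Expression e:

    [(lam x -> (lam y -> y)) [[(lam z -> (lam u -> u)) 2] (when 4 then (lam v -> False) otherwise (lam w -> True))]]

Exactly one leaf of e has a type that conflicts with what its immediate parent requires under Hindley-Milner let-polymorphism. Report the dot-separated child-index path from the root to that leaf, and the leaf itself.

Answer: 1.1.0 : 4

Derivation:
y : b
\y._ : b -> b
\x._ : a -> b -> b
u : d
\u._ : d -> d
\z._ : c -> d -> d
  unify c -> d -> d ~ Int -> e
  unify c ~ Int
  unify d -> d ~ e
_ _ : d -> d
  unify Int ~ Bool
  FAIL: mismatch Int ~ Bool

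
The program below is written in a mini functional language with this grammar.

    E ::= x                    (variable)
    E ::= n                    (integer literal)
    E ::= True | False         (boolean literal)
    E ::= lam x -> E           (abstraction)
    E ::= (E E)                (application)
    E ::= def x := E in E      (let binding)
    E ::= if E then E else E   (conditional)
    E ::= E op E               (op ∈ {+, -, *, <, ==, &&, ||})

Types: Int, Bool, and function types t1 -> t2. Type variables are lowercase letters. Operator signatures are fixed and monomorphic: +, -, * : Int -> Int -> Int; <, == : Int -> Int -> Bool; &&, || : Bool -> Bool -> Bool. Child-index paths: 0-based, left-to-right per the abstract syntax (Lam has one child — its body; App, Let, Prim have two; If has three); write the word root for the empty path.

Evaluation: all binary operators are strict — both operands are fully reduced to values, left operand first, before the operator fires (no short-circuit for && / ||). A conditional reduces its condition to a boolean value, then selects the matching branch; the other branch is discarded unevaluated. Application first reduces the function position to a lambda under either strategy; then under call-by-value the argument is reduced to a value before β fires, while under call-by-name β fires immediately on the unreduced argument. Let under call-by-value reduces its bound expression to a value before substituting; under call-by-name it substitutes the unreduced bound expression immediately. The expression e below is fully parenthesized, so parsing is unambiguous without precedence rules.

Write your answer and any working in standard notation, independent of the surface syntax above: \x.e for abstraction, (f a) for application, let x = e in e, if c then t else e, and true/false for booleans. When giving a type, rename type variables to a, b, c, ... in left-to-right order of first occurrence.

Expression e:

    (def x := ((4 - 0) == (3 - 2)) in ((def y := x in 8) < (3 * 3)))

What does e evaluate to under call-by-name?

Answer: true

Trace:
step 0: (let x = ((4 - 0) == (3 - 2)) in ((let y = x in 8) < (3 * 3)))
step 1: [let@root] ((let y = ((4 - 0) == (3 - 2)) in 8) < (3 * 3))
step 2: [let@0] (8 < (3 * 3))
step 3: [delta@1] (8 < 9)
step 4: [delta@root] true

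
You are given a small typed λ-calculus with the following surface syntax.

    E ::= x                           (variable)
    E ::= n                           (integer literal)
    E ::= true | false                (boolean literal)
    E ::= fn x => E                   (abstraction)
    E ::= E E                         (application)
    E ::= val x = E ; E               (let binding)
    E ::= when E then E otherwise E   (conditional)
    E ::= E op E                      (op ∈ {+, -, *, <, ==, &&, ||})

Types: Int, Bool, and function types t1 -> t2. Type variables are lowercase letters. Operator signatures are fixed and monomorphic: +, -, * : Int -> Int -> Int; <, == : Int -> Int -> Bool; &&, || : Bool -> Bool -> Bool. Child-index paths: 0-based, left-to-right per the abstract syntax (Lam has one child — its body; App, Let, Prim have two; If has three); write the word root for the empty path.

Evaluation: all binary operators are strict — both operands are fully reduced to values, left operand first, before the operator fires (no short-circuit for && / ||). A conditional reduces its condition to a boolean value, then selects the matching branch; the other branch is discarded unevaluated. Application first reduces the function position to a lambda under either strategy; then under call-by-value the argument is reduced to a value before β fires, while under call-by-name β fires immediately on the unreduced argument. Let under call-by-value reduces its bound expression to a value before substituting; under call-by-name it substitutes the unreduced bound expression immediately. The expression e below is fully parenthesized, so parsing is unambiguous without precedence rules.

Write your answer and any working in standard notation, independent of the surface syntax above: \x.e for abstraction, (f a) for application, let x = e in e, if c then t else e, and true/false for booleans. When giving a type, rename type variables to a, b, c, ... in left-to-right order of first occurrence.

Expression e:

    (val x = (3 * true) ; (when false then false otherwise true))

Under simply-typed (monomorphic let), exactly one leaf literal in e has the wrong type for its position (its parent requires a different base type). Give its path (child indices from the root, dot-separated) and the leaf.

Answer: 0.1 : true

Working:
  unify Int ~ Int
  unify Bool ~ Int
  FAIL: mismatch Bool ~ Int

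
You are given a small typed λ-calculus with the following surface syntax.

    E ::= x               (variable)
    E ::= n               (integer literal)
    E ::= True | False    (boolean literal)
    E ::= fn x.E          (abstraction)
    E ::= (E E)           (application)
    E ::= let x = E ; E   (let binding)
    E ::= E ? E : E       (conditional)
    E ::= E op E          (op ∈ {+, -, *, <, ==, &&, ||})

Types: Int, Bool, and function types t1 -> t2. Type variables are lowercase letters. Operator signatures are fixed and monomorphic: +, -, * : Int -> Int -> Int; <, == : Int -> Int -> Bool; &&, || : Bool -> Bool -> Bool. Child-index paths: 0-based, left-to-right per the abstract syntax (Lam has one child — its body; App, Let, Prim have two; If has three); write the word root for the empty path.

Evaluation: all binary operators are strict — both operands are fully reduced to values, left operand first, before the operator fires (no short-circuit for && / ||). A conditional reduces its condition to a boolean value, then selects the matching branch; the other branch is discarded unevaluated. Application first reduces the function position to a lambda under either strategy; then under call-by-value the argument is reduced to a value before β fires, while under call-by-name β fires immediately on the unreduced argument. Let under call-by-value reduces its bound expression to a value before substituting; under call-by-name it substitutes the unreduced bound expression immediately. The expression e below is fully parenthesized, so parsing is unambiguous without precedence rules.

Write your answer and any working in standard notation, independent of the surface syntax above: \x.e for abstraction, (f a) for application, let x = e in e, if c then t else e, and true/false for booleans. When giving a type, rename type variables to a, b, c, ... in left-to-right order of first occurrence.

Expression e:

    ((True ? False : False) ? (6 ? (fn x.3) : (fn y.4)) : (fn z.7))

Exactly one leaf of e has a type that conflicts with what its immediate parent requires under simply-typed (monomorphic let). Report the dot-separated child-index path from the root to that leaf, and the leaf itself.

Answer: 1.0 : 6

Derivation:
  unify Bool ~ Bool
  unify Bool ~ Bool
  unify Bool ~ Bool
  unify Int ~ Bool
  FAIL: mismatch Int ~ Bool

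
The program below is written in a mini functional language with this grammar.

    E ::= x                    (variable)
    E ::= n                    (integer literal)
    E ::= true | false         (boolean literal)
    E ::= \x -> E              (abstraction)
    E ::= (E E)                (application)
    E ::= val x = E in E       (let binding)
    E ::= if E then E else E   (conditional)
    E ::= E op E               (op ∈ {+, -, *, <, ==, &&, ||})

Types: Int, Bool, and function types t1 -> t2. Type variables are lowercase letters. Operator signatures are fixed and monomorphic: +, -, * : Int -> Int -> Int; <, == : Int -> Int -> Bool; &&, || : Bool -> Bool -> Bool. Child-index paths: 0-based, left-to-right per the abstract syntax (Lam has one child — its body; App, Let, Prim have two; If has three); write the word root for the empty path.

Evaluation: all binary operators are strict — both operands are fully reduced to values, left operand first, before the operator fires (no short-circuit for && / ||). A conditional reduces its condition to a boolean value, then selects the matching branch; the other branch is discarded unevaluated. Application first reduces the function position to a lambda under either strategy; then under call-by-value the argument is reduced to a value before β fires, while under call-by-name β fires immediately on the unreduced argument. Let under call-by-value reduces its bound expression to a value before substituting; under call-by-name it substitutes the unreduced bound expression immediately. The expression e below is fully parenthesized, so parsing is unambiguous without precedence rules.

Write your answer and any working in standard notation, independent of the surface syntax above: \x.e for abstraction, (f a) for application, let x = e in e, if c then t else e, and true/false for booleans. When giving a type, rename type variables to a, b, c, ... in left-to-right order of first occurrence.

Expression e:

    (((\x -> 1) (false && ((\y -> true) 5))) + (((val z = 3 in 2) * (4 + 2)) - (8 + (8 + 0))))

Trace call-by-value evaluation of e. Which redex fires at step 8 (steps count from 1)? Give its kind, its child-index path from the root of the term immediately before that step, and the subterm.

Answer: delta at 1.1 : (8 + 8)

Trace:
step 0: (((\x.1) (false && ((\y.true) 5))) + (((let z = 3 in 2) * (4 + 2)) - (8 + (8 + 0))))
step 1: [beta@0.1.1] (((\x.1) (false && true)) + (((let z = 3 in 2) * (4 + 2)) - (8 + (8 + 0))))
step 2: [delta@0.1] (((\x.1) false) + (((let z = 3 in 2) * (4 + 2)) - (8 + (8 + 0))))
step 3: [beta@0] (1 + (((let z = 3 in 2) * (4 + 2)) - (8 + (8 + 0))))
step 4: [let@1.0.0] (1 + ((2 * (4 + 2)) - (8 + (8 + 0))))
step 5: [delta@1.0.1] (1 + ((2 * 6) - (8 + (8 + 0))))
step 6: [delta@1.0] (1 + (12 - (8 + (8 + 0))))
step 7: [delta@1.1.1] (1 + (12 - (8 + 8)))
step 8: [delta@1.1] (1 + (12 - 16))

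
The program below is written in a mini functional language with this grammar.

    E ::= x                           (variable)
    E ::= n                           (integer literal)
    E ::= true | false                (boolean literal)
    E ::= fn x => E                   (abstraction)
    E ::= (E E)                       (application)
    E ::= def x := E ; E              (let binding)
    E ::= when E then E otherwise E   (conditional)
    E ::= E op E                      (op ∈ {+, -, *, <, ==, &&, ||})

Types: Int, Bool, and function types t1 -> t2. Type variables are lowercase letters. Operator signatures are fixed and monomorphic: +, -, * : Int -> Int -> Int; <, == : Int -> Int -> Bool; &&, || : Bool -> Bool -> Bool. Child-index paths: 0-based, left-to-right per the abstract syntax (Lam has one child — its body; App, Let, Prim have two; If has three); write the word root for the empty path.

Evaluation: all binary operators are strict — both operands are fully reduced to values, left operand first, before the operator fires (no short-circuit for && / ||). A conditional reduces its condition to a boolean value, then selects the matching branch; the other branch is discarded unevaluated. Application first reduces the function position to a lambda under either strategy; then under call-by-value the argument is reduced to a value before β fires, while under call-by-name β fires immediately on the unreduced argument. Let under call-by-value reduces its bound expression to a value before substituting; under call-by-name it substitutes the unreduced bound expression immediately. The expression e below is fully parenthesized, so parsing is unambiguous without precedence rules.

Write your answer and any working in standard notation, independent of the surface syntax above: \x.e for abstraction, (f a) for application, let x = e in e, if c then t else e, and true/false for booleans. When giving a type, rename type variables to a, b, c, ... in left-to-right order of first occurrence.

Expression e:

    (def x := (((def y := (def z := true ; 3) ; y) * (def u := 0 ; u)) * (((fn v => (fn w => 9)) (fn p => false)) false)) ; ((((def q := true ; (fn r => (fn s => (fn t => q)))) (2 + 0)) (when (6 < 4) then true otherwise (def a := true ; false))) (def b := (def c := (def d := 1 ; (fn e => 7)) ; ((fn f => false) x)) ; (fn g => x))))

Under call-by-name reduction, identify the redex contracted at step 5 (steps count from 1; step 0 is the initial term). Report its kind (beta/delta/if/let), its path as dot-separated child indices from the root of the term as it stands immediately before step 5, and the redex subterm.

Answer: beta at root : ((\t.true) (let b = (let c = (let d = 1 in (\e.7)) in ((\f.false) (((let y = (let z = true in 3) in y) * (let u = 0 in u)) * (((\v.(\w.9)) (\p.false)) false)))) in (\g.(((let y = (let z = true in 3) in y) * (let u = 0 in u)) * (((\v.(\w.9)) (\p.false)) false)))))

Trace:
step 0: (let x = (((let y = (let z = true in 3) in y) * (let u = 0 in u)) * (((\v.(\w.9)) (\p.false)) false)) in ((((let q = true in (\r.(\s.(\t.q)))) (2 + 0)) (if (6 < 4) then true else (let a = true in false))) (let b = (let c = (let d = 1 in (\e.7)) in ((\f.false) x)) in (\g.x))))
step 1: [let@root] ((((let q = true in (\r.(\s.(\t.q)))) (2 + 0)) (if (6 < 4) then true else (let a = true in false))) (let b = (let c = (let d = 1 in (\e.7)) in ((\f.false) (((let y = (let z = true in 3) in y) * (let u = 0 in u)) * (((\v.(\w.9)) (\p.false)) false)))) in (\g.(((let y = (let z = true in 3) in y) * (let u = 0 in u)) * (((\v.(\w.9)) (\p.false)) false)))))
step 2: [let@0.0.0] ((((\r.(\s.(\t.true))) (2 + 0)) (if (6 < 4) then true else (let a = true in false))) (let b = (let c = (let d = 1 in (\e.7)) in ((\f.false) (((let y = (let z = true in 3) in y) * (let u = 0 in u)) * (((\v.(\w.9)) (\p.false)) false)))) in (\g.(((let y = (let z = true in 3) in y) * (let u = 0 in u)) * (((\v.(\w.9)) (\p.false)) false)))))
step 3: [beta@0.0] (((\s.(\t.true)) (if (6 < 4) then true else (let a = true in false))) (let b = (let c = (let d = 1 in (\e.7)) in ((\f.false) (((let y = (let z = true in 3) in y) * (let u = 0 in u)) * (((\v.(\w.9)) (\p.false)) false)))) in (\g.(((let y = (let z = true in 3) in y) * (let u = 0 in u)) * (((\v.(\w.9)) (\p.false)) false)))))
step 4: [beta@0] ((\t.true) (let b = (let c = (let d = 1 in (\e.7)) in ((\f.false) (((let y = (let z = true in 3) in y) * (let u = 0 in u)) * (((\v.(\w.9)) (\p.false)) false)))) in (\g.(((let y = (let z = true in 3) in y) * (let u = 0 in u)) * (((\v.(\w.9)) (\p.false)) false)))))
step 5: [beta@root] true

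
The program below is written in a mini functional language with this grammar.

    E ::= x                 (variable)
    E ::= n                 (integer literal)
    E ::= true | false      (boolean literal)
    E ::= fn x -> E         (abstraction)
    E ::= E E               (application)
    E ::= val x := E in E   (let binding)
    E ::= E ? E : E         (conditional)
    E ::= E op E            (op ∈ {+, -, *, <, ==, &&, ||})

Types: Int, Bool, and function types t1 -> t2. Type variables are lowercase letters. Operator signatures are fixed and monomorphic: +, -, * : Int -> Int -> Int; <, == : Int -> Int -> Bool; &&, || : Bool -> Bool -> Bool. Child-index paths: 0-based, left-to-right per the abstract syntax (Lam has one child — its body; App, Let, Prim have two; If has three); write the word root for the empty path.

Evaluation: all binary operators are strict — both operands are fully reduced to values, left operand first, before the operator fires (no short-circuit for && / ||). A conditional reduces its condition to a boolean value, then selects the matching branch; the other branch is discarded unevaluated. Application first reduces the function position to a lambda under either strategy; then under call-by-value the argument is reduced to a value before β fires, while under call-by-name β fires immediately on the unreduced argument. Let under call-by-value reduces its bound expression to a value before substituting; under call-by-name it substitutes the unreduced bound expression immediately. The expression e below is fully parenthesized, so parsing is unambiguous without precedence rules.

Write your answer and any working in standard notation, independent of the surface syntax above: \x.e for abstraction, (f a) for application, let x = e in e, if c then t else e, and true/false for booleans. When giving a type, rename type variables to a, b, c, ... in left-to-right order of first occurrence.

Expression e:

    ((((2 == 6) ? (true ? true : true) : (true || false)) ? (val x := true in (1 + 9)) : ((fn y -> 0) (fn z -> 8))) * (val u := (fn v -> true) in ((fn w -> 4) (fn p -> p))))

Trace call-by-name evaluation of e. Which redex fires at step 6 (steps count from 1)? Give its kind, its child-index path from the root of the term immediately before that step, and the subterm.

Answer: delta at 0 : (1 + 9)

Trace:
step 0: ((if (if (2 == 6) then (if true then true else true) else (true || false)) then (let x = true in (1 + 9)) else ((\y.0) (\z.8))) * (let u = (\v.true) in ((\w.4) (\p.p))))
step 1: [delta@0.0.0] ((if (if false then (if true then true else true) else (true || false)) then (let x = true in (1 + 9)) else ((\y.0) (\z.8))) * (let u = (\v.true) in ((\w.4) (\p.p))))
step 2: [if@0.0] ((if (true || false) then (let x = true in (1 + 9)) else ((\y.0) (\z.8))) * (let u = (\v.true) in ((\w.4) (\p.p))))
step 3: [delta@0.0] ((if true then (let x = true in (1 + 9)) else ((\y.0) (\z.8))) * (let u = (\v.true) in ((\w.4) (\p.p))))
step 4: [if@0] ((let x = true in (1 + 9)) * (let u = (\v.true) in ((\w.4) (\p.p))))
step 5: [let@0] ((1 + 9) * (let u = (\v.true) in ((\w.4) (\p.p))))
step 6: [delta@0] (10 * (let u = (\v.true) in ((\w.4) (\p.p))))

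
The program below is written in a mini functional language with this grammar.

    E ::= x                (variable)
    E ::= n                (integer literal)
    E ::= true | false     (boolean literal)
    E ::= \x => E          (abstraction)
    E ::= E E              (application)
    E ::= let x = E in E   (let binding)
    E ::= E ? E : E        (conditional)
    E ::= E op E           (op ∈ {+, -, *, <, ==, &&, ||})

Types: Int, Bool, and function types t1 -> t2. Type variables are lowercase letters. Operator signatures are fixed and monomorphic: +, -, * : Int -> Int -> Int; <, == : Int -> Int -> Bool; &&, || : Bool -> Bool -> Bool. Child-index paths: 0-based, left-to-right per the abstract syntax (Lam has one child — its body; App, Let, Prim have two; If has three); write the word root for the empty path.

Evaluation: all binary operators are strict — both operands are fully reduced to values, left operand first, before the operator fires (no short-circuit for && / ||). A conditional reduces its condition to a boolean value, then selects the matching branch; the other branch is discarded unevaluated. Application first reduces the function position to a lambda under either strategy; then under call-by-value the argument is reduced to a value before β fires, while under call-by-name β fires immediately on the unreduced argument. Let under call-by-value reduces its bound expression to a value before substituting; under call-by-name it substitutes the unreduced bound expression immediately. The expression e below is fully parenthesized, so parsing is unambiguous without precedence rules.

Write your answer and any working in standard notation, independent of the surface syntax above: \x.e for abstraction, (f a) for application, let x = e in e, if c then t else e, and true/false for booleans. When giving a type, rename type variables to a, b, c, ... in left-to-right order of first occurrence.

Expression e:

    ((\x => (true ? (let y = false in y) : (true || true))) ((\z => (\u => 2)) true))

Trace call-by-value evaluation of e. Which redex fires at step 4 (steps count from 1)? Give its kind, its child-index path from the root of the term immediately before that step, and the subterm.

Answer: let at root : (let y = false in y)

Derivation:
step 0: ((\x.(if true then (let y = false in y) else (true || true))) ((\z.(\u.2)) true))
step 1: [beta@1] ((\x.(if true then (let y = false in y) else (true || true))) (\u.2))
step 2: [beta@root] (if true then (let y = false in y) else (true || true))
step 3: [if@root] (let y = false in y)
step 4: [let@root] false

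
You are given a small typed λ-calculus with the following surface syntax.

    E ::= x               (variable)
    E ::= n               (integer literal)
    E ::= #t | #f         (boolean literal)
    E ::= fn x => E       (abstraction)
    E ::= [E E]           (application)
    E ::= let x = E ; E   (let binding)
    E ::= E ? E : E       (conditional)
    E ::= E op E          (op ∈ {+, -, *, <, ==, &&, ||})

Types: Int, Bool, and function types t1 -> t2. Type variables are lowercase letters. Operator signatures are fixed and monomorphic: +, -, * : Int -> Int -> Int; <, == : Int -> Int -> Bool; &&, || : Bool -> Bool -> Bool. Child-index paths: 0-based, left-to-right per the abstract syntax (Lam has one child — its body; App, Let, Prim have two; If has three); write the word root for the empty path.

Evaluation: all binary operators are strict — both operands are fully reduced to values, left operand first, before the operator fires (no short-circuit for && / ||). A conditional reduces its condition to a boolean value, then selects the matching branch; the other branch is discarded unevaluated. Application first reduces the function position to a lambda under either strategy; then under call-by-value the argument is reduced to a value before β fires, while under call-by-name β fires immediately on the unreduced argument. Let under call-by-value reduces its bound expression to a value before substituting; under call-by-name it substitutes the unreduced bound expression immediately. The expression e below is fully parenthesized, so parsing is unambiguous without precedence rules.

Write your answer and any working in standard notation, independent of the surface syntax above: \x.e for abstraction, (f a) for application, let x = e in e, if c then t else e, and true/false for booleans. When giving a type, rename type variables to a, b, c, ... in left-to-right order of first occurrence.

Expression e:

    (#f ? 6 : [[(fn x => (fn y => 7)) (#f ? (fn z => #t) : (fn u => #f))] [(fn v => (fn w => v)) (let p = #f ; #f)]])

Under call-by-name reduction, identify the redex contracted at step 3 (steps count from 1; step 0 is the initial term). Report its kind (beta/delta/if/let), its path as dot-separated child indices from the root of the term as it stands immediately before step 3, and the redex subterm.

Answer: beta at root : ((\y.7) ((\v.(\w.v)) (let p = false in false)))

Derivation:
step 0: (if false then 6 else (((\x.(\y.7)) (if false then (\z.true) else (\u.false))) ((\v.(\w.v)) (let p = false in false))))
step 1: [if@root] (((\x.(\y.7)) (if false then (\z.true) else (\u.false))) ((\v.(\w.v)) (let p = false in false)))
step 2: [beta@0] ((\y.7) ((\v.(\w.v)) (let p = false in false)))
step 3: [beta@root] 7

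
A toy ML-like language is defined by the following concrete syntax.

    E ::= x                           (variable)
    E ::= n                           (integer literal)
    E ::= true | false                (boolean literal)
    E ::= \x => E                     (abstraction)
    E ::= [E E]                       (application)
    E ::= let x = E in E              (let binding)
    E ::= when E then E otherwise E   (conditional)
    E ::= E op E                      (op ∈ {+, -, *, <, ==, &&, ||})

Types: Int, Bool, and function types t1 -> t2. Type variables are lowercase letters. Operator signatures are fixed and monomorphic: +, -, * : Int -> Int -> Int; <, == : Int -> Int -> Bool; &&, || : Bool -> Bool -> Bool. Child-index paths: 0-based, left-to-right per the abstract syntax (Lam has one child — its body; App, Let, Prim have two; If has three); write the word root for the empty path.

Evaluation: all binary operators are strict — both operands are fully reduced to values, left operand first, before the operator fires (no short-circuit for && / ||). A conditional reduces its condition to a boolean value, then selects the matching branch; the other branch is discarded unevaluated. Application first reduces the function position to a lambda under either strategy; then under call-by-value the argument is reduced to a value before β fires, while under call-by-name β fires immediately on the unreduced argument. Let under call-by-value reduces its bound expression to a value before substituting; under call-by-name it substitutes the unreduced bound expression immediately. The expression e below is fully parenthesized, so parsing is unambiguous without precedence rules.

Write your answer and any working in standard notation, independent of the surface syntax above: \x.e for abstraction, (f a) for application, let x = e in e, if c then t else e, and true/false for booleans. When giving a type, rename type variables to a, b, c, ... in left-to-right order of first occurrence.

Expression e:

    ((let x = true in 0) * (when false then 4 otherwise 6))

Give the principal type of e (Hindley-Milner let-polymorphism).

Trace:
let x : Bool
  unify Int ~ Int
  unify Bool ~ Bool
  unify Int ~ Int
  unify Int ~ Int

Answer: Int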